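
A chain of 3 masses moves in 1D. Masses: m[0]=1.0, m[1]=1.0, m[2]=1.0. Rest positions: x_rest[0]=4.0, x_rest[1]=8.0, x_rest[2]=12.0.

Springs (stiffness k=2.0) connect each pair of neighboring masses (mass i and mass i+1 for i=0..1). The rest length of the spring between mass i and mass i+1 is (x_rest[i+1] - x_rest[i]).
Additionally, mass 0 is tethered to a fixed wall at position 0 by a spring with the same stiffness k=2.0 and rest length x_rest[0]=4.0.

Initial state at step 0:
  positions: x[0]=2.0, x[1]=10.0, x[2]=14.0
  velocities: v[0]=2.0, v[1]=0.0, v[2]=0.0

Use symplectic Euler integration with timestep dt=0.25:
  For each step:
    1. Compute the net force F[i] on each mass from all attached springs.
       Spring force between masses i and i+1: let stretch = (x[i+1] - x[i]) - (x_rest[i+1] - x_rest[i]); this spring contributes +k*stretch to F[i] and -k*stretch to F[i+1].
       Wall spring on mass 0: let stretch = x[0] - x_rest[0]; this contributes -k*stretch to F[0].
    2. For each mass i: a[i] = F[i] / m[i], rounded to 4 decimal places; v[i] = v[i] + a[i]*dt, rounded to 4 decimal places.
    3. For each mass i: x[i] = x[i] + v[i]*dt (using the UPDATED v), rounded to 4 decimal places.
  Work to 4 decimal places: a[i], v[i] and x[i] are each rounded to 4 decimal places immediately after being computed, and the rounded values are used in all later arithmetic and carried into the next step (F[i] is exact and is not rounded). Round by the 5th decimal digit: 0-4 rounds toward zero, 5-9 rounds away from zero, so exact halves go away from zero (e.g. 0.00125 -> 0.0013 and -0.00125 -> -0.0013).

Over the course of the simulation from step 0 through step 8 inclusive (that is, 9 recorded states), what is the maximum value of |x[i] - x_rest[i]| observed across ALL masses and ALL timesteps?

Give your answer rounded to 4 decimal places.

Answer: 3.4376

Derivation:
Step 0: x=[2.0000 10.0000 14.0000] v=[2.0000 0.0000 0.0000]
Step 1: x=[3.2500 9.5000 14.0000] v=[5.0000 -2.0000 0.0000]
Step 2: x=[4.8750 8.7813 13.9375] v=[6.5000 -2.8750 -0.2500]
Step 3: x=[6.3789 8.2188 13.7305] v=[6.0157 -2.2501 -0.8281]
Step 4: x=[7.3155 8.1153 13.3345] v=[3.7462 -0.4142 -1.5840]
Step 5: x=[7.4376 8.5642 12.7861] v=[0.4884 1.7955 -2.1936]
Step 6: x=[6.7708 9.4000 12.2100] v=[-2.6671 3.3432 -2.3046]
Step 7: x=[5.5863 10.2584 11.7826] v=[-4.7379 3.4336 -1.7096]
Step 8: x=[4.2876 10.7233 11.6647] v=[-5.1950 1.8597 -0.4717]
Max displacement = 3.4376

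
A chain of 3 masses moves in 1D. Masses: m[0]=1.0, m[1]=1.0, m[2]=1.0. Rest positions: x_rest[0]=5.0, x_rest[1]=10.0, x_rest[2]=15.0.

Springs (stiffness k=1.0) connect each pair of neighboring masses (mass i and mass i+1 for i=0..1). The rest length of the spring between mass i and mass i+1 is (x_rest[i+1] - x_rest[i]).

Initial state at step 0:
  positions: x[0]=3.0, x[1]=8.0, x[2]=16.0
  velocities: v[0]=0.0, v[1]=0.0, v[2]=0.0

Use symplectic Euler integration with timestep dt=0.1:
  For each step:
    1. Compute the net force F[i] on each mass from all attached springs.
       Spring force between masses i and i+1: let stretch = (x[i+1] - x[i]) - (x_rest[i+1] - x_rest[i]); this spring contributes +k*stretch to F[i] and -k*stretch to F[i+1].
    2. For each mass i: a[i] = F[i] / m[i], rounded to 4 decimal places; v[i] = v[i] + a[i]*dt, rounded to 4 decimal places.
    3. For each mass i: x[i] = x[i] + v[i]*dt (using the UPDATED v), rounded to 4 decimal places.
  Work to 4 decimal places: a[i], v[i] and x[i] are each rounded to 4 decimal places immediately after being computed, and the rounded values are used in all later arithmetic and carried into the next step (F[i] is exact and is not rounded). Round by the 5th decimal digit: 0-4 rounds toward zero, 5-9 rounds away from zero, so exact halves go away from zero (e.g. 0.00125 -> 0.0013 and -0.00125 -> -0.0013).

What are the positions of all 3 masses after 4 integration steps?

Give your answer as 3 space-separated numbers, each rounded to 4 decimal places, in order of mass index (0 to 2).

Step 0: x=[3.0000 8.0000 16.0000] v=[0.0000 0.0000 0.0000]
Step 1: x=[3.0000 8.0300 15.9700] v=[0.0000 0.3000 -0.3000]
Step 2: x=[3.0003 8.0891 15.9106] v=[0.0030 0.5910 -0.5940]
Step 3: x=[3.0015 8.1755 15.8230] v=[0.0119 0.8643 -0.8762]
Step 4: x=[3.0044 8.2867 15.7089] v=[0.0293 1.1117 -1.1410]

Answer: 3.0044 8.2867 15.7089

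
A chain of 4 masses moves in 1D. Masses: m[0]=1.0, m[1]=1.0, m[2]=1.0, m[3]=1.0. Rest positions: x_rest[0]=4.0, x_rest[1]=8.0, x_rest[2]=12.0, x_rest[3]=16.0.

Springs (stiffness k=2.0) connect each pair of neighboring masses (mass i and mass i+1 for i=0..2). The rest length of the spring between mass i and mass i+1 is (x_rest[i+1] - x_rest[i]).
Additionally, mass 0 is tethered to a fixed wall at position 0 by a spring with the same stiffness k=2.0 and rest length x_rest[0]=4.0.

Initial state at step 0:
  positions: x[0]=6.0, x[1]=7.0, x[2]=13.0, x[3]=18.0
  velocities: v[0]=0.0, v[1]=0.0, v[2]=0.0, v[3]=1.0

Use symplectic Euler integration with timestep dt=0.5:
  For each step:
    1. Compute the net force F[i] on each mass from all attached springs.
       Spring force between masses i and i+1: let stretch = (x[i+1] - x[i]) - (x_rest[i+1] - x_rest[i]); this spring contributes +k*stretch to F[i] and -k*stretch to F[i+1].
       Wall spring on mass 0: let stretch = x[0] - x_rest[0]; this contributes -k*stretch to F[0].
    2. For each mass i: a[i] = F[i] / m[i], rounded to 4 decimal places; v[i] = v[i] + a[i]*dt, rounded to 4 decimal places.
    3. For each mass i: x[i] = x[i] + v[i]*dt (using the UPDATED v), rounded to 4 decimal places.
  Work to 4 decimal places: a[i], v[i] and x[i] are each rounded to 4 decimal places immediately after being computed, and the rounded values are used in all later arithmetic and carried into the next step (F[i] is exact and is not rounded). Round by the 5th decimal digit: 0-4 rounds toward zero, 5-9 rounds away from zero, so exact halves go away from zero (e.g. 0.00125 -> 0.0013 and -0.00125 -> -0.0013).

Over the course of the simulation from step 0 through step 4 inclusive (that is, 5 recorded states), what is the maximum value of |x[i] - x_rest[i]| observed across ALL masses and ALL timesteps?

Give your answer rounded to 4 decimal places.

Answer: 2.6250

Derivation:
Step 0: x=[6.0000 7.0000 13.0000 18.0000] v=[0.0000 0.0000 0.0000 1.0000]
Step 1: x=[3.5000 9.5000 12.5000 18.0000] v=[-5.0000 5.0000 -1.0000 0.0000]
Step 2: x=[2.2500 10.5000 13.2500 17.2500] v=[-2.5000 2.0000 1.5000 -1.5000]
Step 3: x=[4.0000 8.7500 14.6250 16.5000] v=[3.5000 -3.5000 2.7500 -1.5000]
Step 4: x=[6.1250 7.5625 14.0000 16.8125] v=[4.2500 -2.3750 -1.2500 0.6250]
Max displacement = 2.6250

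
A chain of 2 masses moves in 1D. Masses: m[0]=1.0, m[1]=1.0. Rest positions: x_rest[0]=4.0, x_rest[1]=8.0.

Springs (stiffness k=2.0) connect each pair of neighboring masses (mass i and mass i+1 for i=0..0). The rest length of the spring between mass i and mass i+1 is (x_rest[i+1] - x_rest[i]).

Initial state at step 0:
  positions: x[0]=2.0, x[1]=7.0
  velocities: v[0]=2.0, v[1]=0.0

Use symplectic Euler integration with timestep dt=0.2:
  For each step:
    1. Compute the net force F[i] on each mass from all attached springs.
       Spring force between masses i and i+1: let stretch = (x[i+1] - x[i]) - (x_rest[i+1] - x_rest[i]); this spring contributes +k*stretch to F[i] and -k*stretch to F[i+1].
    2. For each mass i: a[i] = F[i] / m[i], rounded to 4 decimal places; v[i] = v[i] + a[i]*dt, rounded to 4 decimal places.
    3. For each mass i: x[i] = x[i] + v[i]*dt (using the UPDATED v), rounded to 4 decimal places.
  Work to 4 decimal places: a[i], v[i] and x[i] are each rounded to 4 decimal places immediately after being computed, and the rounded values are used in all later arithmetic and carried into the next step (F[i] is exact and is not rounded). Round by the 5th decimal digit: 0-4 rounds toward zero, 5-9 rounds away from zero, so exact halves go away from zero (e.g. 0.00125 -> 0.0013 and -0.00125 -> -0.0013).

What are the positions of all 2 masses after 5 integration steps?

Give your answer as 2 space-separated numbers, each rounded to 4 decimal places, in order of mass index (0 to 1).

Answer: 4.2675 6.7325

Derivation:
Step 0: x=[2.0000 7.0000] v=[2.0000 0.0000]
Step 1: x=[2.4800 6.9200] v=[2.4000 -0.4000]
Step 2: x=[2.9952 6.8048] v=[2.5760 -0.5760]
Step 3: x=[3.4952 6.7048] v=[2.4998 -0.4998]
Step 4: x=[3.9319 6.6681] v=[2.1836 -0.1836]
Step 5: x=[4.2675 6.7325] v=[1.6781 0.3219]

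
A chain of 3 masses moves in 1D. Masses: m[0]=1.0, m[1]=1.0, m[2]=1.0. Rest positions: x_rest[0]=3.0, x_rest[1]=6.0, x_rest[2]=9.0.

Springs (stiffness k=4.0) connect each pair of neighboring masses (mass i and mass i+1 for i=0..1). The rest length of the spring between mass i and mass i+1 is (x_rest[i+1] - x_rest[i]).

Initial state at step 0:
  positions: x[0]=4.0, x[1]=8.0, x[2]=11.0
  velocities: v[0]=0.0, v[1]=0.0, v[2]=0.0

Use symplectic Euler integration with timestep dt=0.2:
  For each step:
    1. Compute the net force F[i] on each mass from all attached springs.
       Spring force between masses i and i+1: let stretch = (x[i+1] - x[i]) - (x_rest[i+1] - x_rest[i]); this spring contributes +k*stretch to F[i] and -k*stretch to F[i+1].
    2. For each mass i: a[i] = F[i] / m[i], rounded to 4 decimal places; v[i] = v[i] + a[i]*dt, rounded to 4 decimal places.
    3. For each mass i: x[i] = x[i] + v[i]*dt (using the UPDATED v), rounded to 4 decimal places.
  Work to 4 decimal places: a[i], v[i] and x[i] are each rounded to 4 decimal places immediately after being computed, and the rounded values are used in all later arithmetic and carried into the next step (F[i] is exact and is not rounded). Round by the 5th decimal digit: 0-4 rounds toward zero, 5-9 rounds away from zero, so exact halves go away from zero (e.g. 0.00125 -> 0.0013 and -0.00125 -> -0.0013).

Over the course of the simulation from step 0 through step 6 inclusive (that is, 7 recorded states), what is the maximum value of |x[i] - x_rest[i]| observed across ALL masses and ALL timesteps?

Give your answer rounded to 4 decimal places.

Answer: 2.1287

Derivation:
Step 0: x=[4.0000 8.0000 11.0000] v=[0.0000 0.0000 0.0000]
Step 1: x=[4.1600 7.8400 11.0000] v=[0.8000 -0.8000 0.0000]
Step 2: x=[4.4288 7.5968 10.9744] v=[1.3440 -1.2160 -0.1280]
Step 3: x=[4.7245 7.3871 10.8884] v=[1.4784 -1.0483 -0.4301]
Step 4: x=[4.9662 7.3116 10.7222] v=[1.2085 -0.3773 -0.8311]
Step 5: x=[5.1032 7.4066 10.4903] v=[0.6848 0.4749 -1.1596]
Step 6: x=[5.1287 7.6264 10.2450] v=[0.1275 1.0991 -1.2266]
Max displacement = 2.1287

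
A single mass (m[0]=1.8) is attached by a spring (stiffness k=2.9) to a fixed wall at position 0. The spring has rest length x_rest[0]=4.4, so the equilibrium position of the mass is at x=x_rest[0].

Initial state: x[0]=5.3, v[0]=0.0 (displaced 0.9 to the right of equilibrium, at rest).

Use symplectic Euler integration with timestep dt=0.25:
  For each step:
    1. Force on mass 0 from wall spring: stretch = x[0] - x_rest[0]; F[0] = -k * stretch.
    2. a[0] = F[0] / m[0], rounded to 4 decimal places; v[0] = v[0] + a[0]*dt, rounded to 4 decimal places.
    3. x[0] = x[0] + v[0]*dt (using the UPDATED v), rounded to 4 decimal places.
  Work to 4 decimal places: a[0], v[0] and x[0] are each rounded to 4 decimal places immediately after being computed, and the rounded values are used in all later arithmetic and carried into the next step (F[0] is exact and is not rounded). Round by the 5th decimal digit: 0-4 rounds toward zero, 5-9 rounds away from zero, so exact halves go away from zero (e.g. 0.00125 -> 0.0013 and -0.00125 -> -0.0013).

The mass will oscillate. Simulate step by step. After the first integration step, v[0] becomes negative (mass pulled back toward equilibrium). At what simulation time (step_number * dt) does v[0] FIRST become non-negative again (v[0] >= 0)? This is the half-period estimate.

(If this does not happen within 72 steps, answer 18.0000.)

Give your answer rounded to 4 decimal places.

Answer: 2.5000

Derivation:
Step 0: x=[5.3000] v=[0.0000]
Step 1: x=[5.2094] v=[-0.3625]
Step 2: x=[5.0373] v=[-0.6885]
Step 3: x=[4.8010] v=[-0.9452]
Step 4: x=[4.5243] v=[-1.1067]
Step 5: x=[4.2351] v=[-1.1568]
Step 6: x=[3.9625] v=[-1.0904]
Step 7: x=[3.7340] v=[-0.9142]
Step 8: x=[3.5725] v=[-0.6460]
Step 9: x=[3.4943] v=[-0.3127]
Step 10: x=[3.5073] v=[0.0521]
First v>=0 after going negative at step 10, time=2.5000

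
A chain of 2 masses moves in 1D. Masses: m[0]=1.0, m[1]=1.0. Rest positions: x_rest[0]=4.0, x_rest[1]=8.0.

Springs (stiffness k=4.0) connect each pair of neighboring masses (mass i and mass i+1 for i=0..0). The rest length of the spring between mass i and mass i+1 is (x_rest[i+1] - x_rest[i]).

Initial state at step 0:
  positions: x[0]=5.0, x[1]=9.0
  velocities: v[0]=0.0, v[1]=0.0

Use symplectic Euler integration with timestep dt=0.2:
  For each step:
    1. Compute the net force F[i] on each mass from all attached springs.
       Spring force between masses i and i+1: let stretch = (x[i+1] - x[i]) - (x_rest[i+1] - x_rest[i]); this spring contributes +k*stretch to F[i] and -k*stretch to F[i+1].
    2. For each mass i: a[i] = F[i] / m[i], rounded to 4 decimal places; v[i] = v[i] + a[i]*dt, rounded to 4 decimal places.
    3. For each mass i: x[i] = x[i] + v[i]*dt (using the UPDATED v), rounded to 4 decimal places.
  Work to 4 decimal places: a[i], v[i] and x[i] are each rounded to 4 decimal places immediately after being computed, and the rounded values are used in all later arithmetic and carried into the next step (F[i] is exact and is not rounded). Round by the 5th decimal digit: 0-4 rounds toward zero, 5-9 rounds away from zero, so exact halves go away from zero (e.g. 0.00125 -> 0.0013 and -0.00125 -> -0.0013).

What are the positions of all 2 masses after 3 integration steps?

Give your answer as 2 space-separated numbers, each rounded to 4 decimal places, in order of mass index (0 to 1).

Answer: 5.0000 9.0000

Derivation:
Step 0: x=[5.0000 9.0000] v=[0.0000 0.0000]
Step 1: x=[5.0000 9.0000] v=[0.0000 0.0000]
Step 2: x=[5.0000 9.0000] v=[0.0000 0.0000]
Step 3: x=[5.0000 9.0000] v=[0.0000 0.0000]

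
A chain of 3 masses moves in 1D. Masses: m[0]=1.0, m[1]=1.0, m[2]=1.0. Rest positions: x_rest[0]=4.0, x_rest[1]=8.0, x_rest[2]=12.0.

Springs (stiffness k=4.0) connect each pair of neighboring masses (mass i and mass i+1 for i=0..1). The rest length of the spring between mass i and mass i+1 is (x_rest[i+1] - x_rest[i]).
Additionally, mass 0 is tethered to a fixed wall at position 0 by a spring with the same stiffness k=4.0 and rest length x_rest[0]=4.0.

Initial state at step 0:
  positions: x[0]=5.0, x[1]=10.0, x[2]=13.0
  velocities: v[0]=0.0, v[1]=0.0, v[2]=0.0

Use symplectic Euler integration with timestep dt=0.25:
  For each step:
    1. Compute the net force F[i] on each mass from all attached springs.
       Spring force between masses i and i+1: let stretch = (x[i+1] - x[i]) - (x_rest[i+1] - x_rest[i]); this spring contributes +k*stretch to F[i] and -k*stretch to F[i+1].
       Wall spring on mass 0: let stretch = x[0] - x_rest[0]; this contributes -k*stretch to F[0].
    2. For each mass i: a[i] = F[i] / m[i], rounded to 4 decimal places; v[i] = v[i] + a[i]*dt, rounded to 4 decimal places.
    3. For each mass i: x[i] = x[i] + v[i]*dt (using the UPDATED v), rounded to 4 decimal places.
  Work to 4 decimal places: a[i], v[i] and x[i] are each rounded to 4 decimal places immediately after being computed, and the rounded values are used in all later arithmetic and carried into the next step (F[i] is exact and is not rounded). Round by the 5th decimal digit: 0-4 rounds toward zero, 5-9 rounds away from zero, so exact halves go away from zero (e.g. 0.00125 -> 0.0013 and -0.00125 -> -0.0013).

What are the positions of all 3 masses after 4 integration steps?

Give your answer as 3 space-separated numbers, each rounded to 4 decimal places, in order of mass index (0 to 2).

Answer: 3.9805 8.2305 13.4727

Derivation:
Step 0: x=[5.0000 10.0000 13.0000] v=[0.0000 0.0000 0.0000]
Step 1: x=[5.0000 9.5000 13.2500] v=[0.0000 -2.0000 1.0000]
Step 2: x=[4.8750 8.8125 13.5625] v=[-0.5000 -2.7500 1.2500]
Step 3: x=[4.5156 8.3281 13.6875] v=[-1.4375 -1.9375 0.5000]
Step 4: x=[3.9805 8.2305 13.4727] v=[-2.1406 -0.3906 -0.8594]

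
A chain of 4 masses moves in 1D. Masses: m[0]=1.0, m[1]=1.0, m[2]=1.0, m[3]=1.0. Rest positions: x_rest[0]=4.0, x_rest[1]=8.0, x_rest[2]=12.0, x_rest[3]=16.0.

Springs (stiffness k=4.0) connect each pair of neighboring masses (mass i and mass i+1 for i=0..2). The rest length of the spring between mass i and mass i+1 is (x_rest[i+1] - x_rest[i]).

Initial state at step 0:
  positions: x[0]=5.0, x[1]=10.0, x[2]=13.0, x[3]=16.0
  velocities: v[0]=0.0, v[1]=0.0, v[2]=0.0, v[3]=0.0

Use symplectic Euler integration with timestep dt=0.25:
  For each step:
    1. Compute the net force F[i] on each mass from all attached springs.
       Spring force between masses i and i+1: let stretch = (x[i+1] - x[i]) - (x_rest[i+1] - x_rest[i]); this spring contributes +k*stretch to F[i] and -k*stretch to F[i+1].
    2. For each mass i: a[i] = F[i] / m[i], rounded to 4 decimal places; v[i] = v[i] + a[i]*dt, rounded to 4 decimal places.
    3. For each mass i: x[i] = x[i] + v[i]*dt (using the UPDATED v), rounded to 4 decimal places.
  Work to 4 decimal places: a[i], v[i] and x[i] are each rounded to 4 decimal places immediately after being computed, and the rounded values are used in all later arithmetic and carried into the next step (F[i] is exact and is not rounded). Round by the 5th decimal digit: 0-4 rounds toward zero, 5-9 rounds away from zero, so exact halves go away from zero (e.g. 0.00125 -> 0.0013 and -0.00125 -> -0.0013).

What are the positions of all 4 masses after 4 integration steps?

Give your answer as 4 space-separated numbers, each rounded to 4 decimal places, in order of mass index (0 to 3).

Step 0: x=[5.0000 10.0000 13.0000 16.0000] v=[0.0000 0.0000 0.0000 0.0000]
Step 1: x=[5.2500 9.5000 13.0000 16.2500] v=[1.0000 -2.0000 0.0000 1.0000]
Step 2: x=[5.5625 8.8125 12.9375 16.6875] v=[1.2500 -2.7500 -0.2500 1.7500]
Step 3: x=[5.6875 8.3438 12.7813 17.1875] v=[0.5000 -1.8750 -0.6250 2.0000]
Step 4: x=[5.4766 8.3204 12.6172 17.5860] v=[-0.8437 -0.0938 -0.6563 1.5938]

Answer: 5.4766 8.3204 12.6172 17.5860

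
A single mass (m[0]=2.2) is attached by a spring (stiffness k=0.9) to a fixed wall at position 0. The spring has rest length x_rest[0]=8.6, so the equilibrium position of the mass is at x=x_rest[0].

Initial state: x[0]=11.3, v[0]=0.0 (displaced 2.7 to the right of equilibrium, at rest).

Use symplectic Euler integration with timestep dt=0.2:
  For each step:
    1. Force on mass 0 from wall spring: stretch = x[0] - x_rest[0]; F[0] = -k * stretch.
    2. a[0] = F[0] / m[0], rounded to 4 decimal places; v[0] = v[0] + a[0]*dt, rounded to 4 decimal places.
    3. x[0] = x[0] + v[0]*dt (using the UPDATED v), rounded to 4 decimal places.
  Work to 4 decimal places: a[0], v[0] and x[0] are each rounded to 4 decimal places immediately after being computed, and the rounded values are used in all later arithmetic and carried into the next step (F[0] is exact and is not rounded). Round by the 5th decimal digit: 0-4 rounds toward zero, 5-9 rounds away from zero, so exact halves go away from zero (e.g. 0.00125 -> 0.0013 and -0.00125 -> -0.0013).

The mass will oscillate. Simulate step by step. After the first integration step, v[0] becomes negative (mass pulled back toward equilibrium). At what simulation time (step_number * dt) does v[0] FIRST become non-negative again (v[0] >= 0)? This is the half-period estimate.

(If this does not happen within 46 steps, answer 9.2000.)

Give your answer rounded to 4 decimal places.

Answer: 5.0000

Derivation:
Step 0: x=[11.3000] v=[0.0000]
Step 1: x=[11.2558] v=[-0.2209]
Step 2: x=[11.1682] v=[-0.4382]
Step 3: x=[11.0385] v=[-0.6483]
Step 4: x=[10.8689] v=[-0.8478]
Step 5: x=[10.6622] v=[-1.0334]
Step 6: x=[10.4218] v=[-1.2021]
Step 7: x=[10.1516] v=[-1.3512]
Step 8: x=[9.8560] v=[-1.4781]
Step 9: x=[9.5398] v=[-1.5809]
Step 10: x=[9.2082] v=[-1.6578]
Step 11: x=[8.8667] v=[-1.7076]
Step 12: x=[8.5208] v=[-1.7294]
Step 13: x=[8.1762] v=[-1.7229]
Step 14: x=[7.8386] v=[-1.6882]
Step 15: x=[7.5134] v=[-1.6259]
Step 16: x=[7.2060] v=[-1.5370]
Step 17: x=[6.9214] v=[-1.4229]
Step 18: x=[6.6643] v=[-1.2856]
Step 19: x=[6.4389] v=[-1.1272]
Step 20: x=[6.2488] v=[-0.9504]
Step 21: x=[6.0972] v=[-0.7580]
Step 22: x=[5.9866] v=[-0.5532]
Step 23: x=[5.9187] v=[-0.3394]
Step 24: x=[5.8947] v=[-0.1200]
Step 25: x=[5.9150] v=[0.1013]
First v>=0 after going negative at step 25, time=5.0000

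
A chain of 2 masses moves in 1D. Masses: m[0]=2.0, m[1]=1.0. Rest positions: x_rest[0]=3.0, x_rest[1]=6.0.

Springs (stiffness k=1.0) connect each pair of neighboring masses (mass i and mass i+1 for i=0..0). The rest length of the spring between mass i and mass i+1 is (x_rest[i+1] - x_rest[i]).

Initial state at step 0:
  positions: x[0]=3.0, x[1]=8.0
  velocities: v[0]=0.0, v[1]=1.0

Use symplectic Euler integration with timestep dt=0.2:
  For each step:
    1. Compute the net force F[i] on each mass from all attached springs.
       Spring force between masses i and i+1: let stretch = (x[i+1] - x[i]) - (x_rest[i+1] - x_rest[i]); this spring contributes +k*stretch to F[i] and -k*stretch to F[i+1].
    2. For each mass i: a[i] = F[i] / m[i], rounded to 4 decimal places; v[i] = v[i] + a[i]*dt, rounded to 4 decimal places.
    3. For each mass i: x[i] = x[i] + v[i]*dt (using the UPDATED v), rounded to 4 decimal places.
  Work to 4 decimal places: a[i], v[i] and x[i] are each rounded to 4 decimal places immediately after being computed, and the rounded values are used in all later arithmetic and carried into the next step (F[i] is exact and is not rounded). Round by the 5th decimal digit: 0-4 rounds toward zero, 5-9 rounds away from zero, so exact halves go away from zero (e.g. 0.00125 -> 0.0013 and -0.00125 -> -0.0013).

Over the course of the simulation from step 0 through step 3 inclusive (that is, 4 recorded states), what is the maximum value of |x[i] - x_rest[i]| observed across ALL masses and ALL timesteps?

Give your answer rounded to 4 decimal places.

Step 0: x=[3.0000 8.0000] v=[0.0000 1.0000]
Step 1: x=[3.0400 8.1200] v=[0.2000 0.6000]
Step 2: x=[3.1216 8.1568] v=[0.4080 0.1840]
Step 3: x=[3.2439 8.1122] v=[0.6115 -0.2230]
Max displacement = 2.1568

Answer: 2.1568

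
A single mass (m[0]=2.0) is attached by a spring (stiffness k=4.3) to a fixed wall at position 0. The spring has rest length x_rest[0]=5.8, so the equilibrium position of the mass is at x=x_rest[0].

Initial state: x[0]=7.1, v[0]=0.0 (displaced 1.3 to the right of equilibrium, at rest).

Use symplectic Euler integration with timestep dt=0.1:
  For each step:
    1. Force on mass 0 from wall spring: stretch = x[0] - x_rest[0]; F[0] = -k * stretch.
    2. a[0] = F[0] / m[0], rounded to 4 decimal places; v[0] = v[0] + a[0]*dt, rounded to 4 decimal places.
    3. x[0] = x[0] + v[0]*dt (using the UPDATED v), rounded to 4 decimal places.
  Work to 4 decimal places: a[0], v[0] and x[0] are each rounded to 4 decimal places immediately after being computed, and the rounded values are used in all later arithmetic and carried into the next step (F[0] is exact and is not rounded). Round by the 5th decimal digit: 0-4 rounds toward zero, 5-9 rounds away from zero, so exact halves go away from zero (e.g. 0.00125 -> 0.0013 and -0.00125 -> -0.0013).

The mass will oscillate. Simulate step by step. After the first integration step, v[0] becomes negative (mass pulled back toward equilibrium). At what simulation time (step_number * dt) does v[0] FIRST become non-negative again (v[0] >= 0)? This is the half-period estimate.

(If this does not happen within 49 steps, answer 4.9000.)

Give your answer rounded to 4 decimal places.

Answer: 2.2000

Derivation:
Step 0: x=[7.1000] v=[0.0000]
Step 1: x=[7.0721] v=[-0.2795]
Step 2: x=[7.0168] v=[-0.5530]
Step 3: x=[6.9353] v=[-0.8146]
Step 4: x=[6.8294] v=[-1.0587]
Step 5: x=[6.7014] v=[-1.2800]
Step 6: x=[6.5540] v=[-1.4738]
Step 7: x=[6.3904] v=[-1.6359]
Step 8: x=[6.2141] v=[-1.7628]
Step 9: x=[6.0289] v=[-1.8518]
Step 10: x=[5.8388] v=[-1.9010]
Step 11: x=[5.6479] v=[-1.9093]
Step 12: x=[5.4602] v=[-1.8766]
Step 13: x=[5.2799] v=[-1.8035]
Step 14: x=[5.1107] v=[-1.6917]
Step 15: x=[4.9564] v=[-1.5435]
Step 16: x=[4.8202] v=[-1.3621]
Step 17: x=[4.7051] v=[-1.1514]
Step 18: x=[4.6135] v=[-0.9160]
Step 19: x=[4.5474] v=[-0.6609]
Step 20: x=[4.5082] v=[-0.3916]
Step 21: x=[4.4968] v=[-0.1139]
Step 22: x=[4.5134] v=[0.1663]
First v>=0 after going negative at step 22, time=2.2000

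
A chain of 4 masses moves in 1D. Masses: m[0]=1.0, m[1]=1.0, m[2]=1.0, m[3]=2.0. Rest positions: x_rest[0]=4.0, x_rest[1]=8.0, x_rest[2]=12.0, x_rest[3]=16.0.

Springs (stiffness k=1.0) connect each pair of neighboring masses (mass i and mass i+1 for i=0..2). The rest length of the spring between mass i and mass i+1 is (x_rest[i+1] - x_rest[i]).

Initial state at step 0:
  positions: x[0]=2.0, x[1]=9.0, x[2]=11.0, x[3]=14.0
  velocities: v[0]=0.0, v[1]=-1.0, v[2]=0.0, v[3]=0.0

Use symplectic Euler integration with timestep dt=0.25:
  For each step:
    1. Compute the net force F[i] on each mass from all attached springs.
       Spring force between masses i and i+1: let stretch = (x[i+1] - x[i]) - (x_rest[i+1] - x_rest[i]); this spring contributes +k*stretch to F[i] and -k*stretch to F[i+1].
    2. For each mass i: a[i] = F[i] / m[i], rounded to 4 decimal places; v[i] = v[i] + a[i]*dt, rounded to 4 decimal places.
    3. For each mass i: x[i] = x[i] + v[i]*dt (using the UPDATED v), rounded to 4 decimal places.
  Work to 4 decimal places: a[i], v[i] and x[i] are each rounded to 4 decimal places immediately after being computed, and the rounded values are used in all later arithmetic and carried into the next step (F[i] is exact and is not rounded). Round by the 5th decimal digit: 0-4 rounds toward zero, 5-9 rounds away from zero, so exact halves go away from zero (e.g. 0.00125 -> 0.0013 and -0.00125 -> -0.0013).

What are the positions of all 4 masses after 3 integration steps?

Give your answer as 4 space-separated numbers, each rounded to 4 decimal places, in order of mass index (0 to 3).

Step 0: x=[2.0000 9.0000 11.0000 14.0000] v=[0.0000 -1.0000 0.0000 0.0000]
Step 1: x=[2.1875 8.4375 11.0625 14.0313] v=[0.7500 -2.2500 0.2500 0.1250]
Step 2: x=[2.5156 7.6484 11.1465 14.0948] v=[1.3125 -3.1563 0.3360 0.2539]
Step 3: x=[2.9145 6.7572 11.1962 14.1912] v=[1.5957 -3.5650 0.1986 0.3854]

Answer: 2.9145 6.7572 11.1962 14.1912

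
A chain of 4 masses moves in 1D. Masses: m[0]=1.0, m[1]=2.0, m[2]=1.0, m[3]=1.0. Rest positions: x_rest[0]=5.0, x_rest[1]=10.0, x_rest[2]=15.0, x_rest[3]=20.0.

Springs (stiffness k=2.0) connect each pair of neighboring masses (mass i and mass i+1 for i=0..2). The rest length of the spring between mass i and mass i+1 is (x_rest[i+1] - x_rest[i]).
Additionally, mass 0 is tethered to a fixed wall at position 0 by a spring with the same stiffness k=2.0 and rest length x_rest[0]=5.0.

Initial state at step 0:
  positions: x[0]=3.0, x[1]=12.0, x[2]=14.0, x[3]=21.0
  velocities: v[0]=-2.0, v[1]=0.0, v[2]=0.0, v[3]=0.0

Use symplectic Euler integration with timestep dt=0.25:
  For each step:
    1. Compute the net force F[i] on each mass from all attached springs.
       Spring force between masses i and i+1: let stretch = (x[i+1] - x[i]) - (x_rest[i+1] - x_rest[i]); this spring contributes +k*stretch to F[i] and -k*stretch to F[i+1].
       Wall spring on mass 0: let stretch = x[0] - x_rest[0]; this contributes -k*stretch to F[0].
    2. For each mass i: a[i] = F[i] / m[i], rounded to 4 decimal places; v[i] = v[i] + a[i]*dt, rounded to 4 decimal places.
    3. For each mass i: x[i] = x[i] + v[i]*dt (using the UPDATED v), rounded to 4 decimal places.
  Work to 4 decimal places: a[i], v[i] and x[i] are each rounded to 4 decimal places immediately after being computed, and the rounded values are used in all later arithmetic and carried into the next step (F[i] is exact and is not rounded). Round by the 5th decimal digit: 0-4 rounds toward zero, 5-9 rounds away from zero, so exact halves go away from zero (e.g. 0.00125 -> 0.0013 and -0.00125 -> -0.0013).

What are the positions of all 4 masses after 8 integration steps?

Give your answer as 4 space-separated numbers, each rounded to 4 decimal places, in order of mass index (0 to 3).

Answer: 5.2000 9.6932 13.8695 21.3393

Derivation:
Step 0: x=[3.0000 12.0000 14.0000 21.0000] v=[-2.0000 0.0000 0.0000 0.0000]
Step 1: x=[3.2500 11.5625 14.6250 20.7500] v=[1.0000 -1.7500 2.5000 -1.0000]
Step 2: x=[4.1328 10.7969 15.6328 20.3594] v=[3.5313 -3.0625 4.0313 -1.5625]
Step 3: x=[5.3321 9.9170 16.6270 20.0030] v=[4.7970 -3.5196 3.9767 -1.4258]
Step 4: x=[6.4380 9.1699 17.2044 19.8496] v=[4.4234 -2.9883 2.3097 -0.6138]
Step 5: x=[7.0806 8.7542 17.1082 19.9905] v=[2.5704 -1.6627 -0.3850 0.5636]
Step 6: x=[7.0473 8.7561 16.3280 20.3961] v=[-0.1331 0.0074 -3.1209 1.6225]
Step 7: x=[6.3467 9.1244 15.1098 20.9182] v=[-2.8024 1.4732 -4.8728 2.0885]
Step 8: x=[5.2000 9.6932 13.8695 21.3393] v=[-4.5869 2.2751 -4.9613 1.6843]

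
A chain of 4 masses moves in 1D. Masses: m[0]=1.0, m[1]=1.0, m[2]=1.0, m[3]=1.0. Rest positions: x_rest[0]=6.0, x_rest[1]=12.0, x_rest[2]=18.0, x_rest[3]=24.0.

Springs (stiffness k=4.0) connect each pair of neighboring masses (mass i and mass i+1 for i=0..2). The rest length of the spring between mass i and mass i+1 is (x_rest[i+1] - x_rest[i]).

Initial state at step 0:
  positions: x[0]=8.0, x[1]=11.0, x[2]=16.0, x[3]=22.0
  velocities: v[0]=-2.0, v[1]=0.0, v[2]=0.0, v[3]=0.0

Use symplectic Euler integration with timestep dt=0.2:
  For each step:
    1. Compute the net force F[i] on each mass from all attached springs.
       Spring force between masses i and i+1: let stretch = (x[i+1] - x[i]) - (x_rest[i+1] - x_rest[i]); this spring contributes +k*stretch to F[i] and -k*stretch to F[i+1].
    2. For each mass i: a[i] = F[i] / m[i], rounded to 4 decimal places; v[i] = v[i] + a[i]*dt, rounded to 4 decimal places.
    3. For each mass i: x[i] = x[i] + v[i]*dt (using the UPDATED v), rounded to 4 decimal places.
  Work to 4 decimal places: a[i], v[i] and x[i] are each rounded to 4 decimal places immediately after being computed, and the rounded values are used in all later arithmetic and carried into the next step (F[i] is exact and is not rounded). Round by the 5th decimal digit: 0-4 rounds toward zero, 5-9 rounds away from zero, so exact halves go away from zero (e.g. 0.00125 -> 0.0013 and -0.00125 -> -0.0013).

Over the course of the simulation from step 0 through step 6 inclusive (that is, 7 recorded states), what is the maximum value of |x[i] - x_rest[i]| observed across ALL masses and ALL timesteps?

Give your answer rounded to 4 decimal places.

Step 0: x=[8.0000 11.0000 16.0000 22.0000] v=[-2.0000 0.0000 0.0000 0.0000]
Step 1: x=[7.1200 11.3200 16.1600 22.0000] v=[-4.4000 1.6000 0.8000 0.0000]
Step 2: x=[5.9520 11.7424 16.4800 22.0256] v=[-5.8400 2.1120 1.6000 0.1280]
Step 3: x=[4.7505 11.9964 16.9293 22.1239] v=[-6.0077 1.2698 2.2464 0.4915]
Step 4: x=[3.7483 11.8803 17.4205 22.3511] v=[-5.0110 -0.5806 2.4558 1.1358]
Step 5: x=[3.0872 11.3495 17.8141 22.7494] v=[-3.3054 -2.6540 1.9681 1.9913]
Step 6: x=[2.7881 10.5311 17.9630 23.3180] v=[-1.4956 -4.0922 0.7447 2.8431]
Max displacement = 3.2119

Answer: 3.2119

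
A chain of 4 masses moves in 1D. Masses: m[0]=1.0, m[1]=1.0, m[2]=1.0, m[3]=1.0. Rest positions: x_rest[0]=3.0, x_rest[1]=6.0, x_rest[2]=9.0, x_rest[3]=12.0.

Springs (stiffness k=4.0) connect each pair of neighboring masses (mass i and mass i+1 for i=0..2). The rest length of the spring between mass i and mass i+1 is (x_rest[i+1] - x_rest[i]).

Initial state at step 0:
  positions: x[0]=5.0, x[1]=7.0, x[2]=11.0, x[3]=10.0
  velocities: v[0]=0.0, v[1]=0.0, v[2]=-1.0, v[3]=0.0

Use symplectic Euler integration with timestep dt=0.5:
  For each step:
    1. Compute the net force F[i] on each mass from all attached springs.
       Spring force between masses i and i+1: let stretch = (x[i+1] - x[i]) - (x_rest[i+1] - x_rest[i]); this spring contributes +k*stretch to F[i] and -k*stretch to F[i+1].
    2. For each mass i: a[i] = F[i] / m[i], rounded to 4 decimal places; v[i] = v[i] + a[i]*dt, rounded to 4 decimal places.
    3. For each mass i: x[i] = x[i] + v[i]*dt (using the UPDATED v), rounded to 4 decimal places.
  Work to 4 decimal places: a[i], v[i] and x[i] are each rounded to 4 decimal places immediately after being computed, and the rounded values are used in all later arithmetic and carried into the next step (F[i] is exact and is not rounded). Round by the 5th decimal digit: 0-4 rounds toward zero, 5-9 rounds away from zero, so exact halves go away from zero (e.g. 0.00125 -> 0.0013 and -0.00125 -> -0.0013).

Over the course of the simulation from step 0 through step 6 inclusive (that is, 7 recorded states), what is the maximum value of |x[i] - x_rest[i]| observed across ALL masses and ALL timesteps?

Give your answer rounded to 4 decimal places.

Step 0: x=[5.0000 7.0000 11.0000 10.0000] v=[0.0000 0.0000 -1.0000 0.0000]
Step 1: x=[4.0000 9.0000 5.5000 14.0000] v=[-2.0000 4.0000 -11.0000 8.0000]
Step 2: x=[5.0000 2.5000 12.0000 12.5000] v=[2.0000 -13.0000 13.0000 -3.0000]
Step 3: x=[0.5000 8.0000 9.5000 13.5000] v=[-9.0000 11.0000 -5.0000 2.0000]
Step 4: x=[0.5000 7.5000 9.5000 13.5000] v=[0.0000 -1.0000 0.0000 0.0000]
Step 5: x=[4.5000 2.0000 11.5000 12.5000] v=[8.0000 -11.0000 4.0000 -2.0000]
Step 6: x=[3.0000 8.5000 5.0000 13.5000] v=[-3.0000 13.0000 -13.0000 2.0000]
Max displacement = 4.0000

Answer: 4.0000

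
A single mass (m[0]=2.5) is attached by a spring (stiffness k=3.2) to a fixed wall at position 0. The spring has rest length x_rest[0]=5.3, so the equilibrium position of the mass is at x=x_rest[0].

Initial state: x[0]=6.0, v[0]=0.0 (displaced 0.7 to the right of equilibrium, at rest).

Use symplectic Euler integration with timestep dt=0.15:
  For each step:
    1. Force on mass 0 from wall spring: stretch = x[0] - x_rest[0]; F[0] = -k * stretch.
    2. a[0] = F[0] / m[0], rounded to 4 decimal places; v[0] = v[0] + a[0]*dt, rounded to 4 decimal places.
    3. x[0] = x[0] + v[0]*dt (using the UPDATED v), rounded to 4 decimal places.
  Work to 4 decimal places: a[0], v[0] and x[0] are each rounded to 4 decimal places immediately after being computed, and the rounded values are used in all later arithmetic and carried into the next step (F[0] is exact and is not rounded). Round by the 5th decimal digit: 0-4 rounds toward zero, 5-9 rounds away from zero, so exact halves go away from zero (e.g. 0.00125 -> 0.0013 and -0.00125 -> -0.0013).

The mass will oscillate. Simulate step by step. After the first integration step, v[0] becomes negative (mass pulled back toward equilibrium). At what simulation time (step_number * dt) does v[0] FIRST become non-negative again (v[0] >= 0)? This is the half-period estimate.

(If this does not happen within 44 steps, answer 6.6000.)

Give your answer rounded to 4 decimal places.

Answer: 2.8500

Derivation:
Step 0: x=[6.0000] v=[0.0000]
Step 1: x=[5.9798] v=[-0.1344]
Step 2: x=[5.9401] v=[-0.2649]
Step 3: x=[5.8819] v=[-0.3878]
Step 4: x=[5.8070] v=[-0.4995]
Step 5: x=[5.7175] v=[-0.5969]
Step 6: x=[5.6159] v=[-0.6771]
Step 7: x=[5.5052] v=[-0.7378]
Step 8: x=[5.3886] v=[-0.7772]
Step 9: x=[5.2695] v=[-0.7942]
Step 10: x=[5.1512] v=[-0.7884]
Step 11: x=[5.0372] v=[-0.7598]
Step 12: x=[4.9308] v=[-0.7093]
Step 13: x=[4.8350] v=[-0.6384]
Step 14: x=[4.7526] v=[-0.5491]
Step 15: x=[4.6860] v=[-0.4440]
Step 16: x=[4.6371] v=[-0.3261]
Step 17: x=[4.6073] v=[-0.1988]
Step 18: x=[4.5974] v=[-0.0658]
Step 19: x=[4.6078] v=[0.0691]
First v>=0 after going negative at step 19, time=2.8500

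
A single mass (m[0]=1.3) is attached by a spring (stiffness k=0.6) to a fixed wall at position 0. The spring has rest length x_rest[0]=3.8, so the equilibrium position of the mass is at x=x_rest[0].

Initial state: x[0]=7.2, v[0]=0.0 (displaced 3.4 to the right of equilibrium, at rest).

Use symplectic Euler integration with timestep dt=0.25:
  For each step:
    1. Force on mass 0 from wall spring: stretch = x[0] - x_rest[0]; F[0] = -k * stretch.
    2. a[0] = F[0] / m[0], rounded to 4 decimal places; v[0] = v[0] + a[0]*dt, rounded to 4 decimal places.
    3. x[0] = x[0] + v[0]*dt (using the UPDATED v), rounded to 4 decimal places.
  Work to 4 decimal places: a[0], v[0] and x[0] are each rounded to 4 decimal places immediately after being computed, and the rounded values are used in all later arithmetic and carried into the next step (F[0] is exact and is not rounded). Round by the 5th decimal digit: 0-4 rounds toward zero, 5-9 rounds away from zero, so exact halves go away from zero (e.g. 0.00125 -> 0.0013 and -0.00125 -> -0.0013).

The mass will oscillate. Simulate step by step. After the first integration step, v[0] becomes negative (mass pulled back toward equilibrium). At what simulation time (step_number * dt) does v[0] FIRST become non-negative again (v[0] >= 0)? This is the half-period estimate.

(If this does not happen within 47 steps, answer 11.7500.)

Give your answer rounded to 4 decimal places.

Step 0: x=[7.2000] v=[0.0000]
Step 1: x=[7.1019] v=[-0.3923]
Step 2: x=[6.9086] v=[-0.7733]
Step 3: x=[6.6256] v=[-1.1320]
Step 4: x=[6.2611] v=[-1.4580]
Step 5: x=[5.8256] v=[-1.7420]
Step 6: x=[5.3317] v=[-1.9757]
Step 7: x=[4.7936] v=[-2.1524]
Step 8: x=[4.2268] v=[-2.2671]
Step 9: x=[3.6477] v=[-2.3164]
Step 10: x=[3.0730] v=[-2.2988]
Step 11: x=[2.5193] v=[-2.2149]
Step 12: x=[2.0025] v=[-2.0671]
Step 13: x=[1.5376] v=[-1.8597]
Step 14: x=[1.1379] v=[-1.5987]
Step 15: x=[0.8150] v=[-1.2915]
Step 16: x=[0.5782] v=[-0.9471]
Step 17: x=[0.4344] v=[-0.5754]
Step 18: x=[0.3876] v=[-0.1871]
Step 19: x=[0.4393] v=[0.2067]
First v>=0 after going negative at step 19, time=4.7500

Answer: 4.7500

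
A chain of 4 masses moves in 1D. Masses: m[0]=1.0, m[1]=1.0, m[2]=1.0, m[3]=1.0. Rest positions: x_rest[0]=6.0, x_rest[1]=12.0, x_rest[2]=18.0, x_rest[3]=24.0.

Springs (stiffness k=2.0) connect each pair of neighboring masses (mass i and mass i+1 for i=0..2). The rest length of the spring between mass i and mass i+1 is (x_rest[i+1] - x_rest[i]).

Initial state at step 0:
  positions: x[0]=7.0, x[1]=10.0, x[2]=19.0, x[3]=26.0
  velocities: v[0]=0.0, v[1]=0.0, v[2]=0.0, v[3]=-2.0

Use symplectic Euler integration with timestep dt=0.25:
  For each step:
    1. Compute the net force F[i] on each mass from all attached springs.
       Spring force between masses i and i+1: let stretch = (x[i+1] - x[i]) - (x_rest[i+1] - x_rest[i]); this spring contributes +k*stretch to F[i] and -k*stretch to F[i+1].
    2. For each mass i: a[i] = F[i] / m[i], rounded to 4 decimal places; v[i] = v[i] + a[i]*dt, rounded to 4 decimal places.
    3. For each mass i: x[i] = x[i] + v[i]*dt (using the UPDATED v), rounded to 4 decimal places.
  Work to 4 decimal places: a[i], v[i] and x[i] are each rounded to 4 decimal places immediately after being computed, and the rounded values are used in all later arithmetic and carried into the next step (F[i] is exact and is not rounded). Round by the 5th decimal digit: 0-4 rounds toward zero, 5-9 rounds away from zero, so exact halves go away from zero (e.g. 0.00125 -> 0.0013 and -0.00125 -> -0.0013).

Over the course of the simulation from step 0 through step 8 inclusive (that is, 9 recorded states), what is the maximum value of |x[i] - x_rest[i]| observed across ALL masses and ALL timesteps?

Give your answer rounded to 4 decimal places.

Step 0: x=[7.0000 10.0000 19.0000 26.0000] v=[0.0000 0.0000 0.0000 -2.0000]
Step 1: x=[6.6250 10.7500 18.7500 25.3750] v=[-1.5000 3.0000 -1.0000 -2.5000]
Step 2: x=[6.0156 11.9844 18.3281 24.6719] v=[-2.4375 4.9375 -1.6875 -2.8125]
Step 3: x=[5.4023 13.2657 17.9062 23.9258] v=[-2.4531 5.1250 -1.6875 -2.9844]
Step 4: x=[5.0220 14.1441 17.6567 23.1773] v=[-1.5214 3.5136 -0.9980 -2.9942]
Step 5: x=[5.0319 14.3213 17.6582 22.4887] v=[0.0397 0.7089 0.0060 -2.7545]
Step 6: x=[5.4530 13.7545 17.8464 21.9463] v=[1.6844 -2.2674 0.7528 -2.1698]
Step 7: x=[6.1618 12.6615 18.0356 21.6414] v=[2.8352 -4.3722 0.7568 -1.2198]
Step 8: x=[6.9331 11.4278 18.0038 21.6357] v=[3.0851 -4.9350 -0.1274 -0.0227]
Max displacement = 2.3643

Answer: 2.3643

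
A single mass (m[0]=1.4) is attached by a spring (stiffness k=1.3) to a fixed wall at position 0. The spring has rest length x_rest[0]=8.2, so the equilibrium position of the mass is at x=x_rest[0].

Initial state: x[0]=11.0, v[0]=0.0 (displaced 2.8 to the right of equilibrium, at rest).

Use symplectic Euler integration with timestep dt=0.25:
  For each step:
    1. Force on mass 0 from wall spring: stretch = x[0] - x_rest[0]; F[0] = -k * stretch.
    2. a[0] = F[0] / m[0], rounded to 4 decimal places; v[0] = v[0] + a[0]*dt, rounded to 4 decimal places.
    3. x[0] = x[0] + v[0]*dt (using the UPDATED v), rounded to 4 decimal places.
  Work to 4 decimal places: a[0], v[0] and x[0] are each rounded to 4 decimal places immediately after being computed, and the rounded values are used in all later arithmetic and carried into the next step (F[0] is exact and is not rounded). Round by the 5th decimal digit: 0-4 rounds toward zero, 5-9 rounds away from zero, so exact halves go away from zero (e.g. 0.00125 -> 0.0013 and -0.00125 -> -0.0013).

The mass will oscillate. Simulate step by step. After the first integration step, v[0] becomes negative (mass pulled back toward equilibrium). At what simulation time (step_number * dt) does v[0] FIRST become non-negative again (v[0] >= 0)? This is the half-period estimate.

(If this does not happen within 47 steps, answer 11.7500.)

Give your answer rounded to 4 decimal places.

Answer: 3.5000

Derivation:
Step 0: x=[11.0000] v=[0.0000]
Step 1: x=[10.8375] v=[-0.6500]
Step 2: x=[10.5219] v=[-1.2623]
Step 3: x=[10.0716] v=[-1.8013]
Step 4: x=[9.5127] v=[-2.2358]
Step 5: x=[8.8776] v=[-2.5405]
Step 6: x=[8.2032] v=[-2.6978]
Step 7: x=[7.5286] v=[-2.6986]
Step 8: x=[6.8929] v=[-2.5428]
Step 9: x=[6.3331] v=[-2.2394]
Step 10: x=[5.8816] v=[-1.8060]
Step 11: x=[5.5647] v=[-1.2678]
Step 12: x=[5.4007] v=[-0.6560]
Step 13: x=[5.3992] v=[-0.0062]
Step 14: x=[5.5602] v=[0.6440]
First v>=0 after going negative at step 14, time=3.5000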